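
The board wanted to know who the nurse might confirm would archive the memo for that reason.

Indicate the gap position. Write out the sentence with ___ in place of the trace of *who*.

The board wanted to know who the nurse might confirm ___ would archive the memo for that reason.

Pre-movement form: The nurse might confirm who would archive the memo for that reason.
'who' functions as the subject of the clause embedded under 'confirm'. The gap is right after 'confirm'.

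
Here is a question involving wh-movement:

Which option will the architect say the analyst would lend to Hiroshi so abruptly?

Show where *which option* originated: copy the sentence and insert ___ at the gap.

Underlying clause: The architect will say the analyst would lend which option to Hiroshi so abruptly.
'which option' is the direct object of 'lend'. The gap is right after 'lend'.

Which option will the architect say the analyst would lend ___ to Hiroshi so abruptly?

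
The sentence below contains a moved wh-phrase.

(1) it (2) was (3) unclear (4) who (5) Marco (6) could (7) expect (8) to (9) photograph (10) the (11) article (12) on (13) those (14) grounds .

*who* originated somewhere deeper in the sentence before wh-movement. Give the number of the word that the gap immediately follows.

Underlying clause: Marco could expect who to photograph the article on those grounds.
'who' is the direct object of 'expect'. It moves to the left edge, and the trace sits right after 'expect':
It was unclear who Marco could expect ___ to photograph the article on those grounds.
'expect' is word 7.

7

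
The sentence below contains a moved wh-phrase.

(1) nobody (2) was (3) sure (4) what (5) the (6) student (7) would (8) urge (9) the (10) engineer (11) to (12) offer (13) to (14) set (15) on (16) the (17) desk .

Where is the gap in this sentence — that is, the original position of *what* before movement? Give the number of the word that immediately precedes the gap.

14

Before movement: The student would urge the engineer to offer to set what on the desk.
'what' functions as the direct object of 'set'. Wh-movement fronts it, leaving a gap right after 'set':
Nobody was sure what the student would urge the engineer to offer to set ___ on the desk.
'set' is word 14.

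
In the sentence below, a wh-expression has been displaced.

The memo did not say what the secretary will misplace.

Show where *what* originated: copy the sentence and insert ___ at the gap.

The memo did not say what the secretary will misplace ___.

In situ: The secretary will misplace what.
The filler 'what' is interpreted as the direct object of 'misplace'. The gap is right after 'misplace'.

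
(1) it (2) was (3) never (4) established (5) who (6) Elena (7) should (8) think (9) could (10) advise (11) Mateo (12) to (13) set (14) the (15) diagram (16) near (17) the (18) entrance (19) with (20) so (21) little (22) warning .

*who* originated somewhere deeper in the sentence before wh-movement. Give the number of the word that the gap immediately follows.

In situ: Elena should think who could advise Mateo to set the diagram near the entrance with so little warning.
The filler 'who' is interpreted as the subject of the clause embedded under 'think'. Wh-movement fronts it, leaving a gap right after 'think':
It was never established who Elena should think ___ could advise Mateo to set the diagram near the entrance with so little warning.
'think' is word 8.

8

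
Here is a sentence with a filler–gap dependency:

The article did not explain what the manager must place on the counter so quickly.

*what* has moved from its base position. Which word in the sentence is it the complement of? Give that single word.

place

Pre-movement form: The manager must place what on the counter so quickly.
'what' is the direct object of 'place'. Wh-movement fronts it, leaving a gap right after 'place':
The article did not explain what the manager must place ___ on the counter so quickly.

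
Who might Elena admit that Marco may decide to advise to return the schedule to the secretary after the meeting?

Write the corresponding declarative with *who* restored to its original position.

Elena might admit that Marco may decide to advise who to return the schedule to the secretary after the meeting.

'who' is the direct object of 'advise'. Fronting leaves a gap immediately after 'advise':
Who might Elena admit that Marco may decide to advise ___ to return the schedule to the secretary after the meeting?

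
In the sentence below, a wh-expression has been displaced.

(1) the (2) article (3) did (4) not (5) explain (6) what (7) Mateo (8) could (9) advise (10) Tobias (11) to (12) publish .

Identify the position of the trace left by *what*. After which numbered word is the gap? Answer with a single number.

12

Pre-movement form: Mateo could advise Tobias to publish what.
The filler 'what' is interpreted as the direct object of 'publish'. It moves to the left edge, and the trace sits right after 'publish':
The article did not explain what Mateo could advise Tobias to publish ___.
'publish' is word 12.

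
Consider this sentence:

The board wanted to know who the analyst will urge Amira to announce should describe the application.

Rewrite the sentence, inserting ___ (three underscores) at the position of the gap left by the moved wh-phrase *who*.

In situ: The analyst will urge Amira to announce who should describe the application.
'who' functions as the subject of the clause embedded under 'announce'. The gap is right after 'announce'.

The board wanted to know who the analyst will urge Amira to announce ___ should describe the application.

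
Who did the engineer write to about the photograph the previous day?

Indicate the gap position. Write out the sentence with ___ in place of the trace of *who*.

Who did the engineer write to ___ about the photograph the previous day?

In situ: The engineer did write to who about the photograph the previous day.
The filler 'who' is interpreted as the object of the preposition 'to'. The gap is right after 'to'.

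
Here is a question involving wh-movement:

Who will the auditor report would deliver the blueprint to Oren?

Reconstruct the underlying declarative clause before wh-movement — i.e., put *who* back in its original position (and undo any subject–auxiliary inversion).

The auditor will report who would deliver the blueprint to Oren.

The filler 'who' is interpreted as the subject of the clause embedded under 'report'. Wh-movement fronts it, leaving a gap right after 'report':
Who will the auditor report ___ would deliver the blueprint to Oren?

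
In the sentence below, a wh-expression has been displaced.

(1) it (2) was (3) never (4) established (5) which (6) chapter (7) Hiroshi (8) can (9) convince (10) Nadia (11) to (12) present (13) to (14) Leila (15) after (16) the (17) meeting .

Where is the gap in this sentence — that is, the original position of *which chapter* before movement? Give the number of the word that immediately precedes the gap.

12

Before movement: Hiroshi can convince Nadia to present which chapter to Leila after the meeting.
The filler 'which chapter' is interpreted as the direct object of 'present'. Wh-movement fronts it, leaving a gap right after 'present':
It was never established which chapter Hiroshi can convince Nadia to present ___ to Leila after the meeting.
'present' is word 12.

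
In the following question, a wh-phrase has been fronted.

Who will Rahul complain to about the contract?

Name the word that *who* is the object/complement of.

In situ: Rahul will complain to who about the contract.
'who' functions as the object of the preposition 'to'. It moves to the left edge, and the trace sits right after 'to':
Who will Rahul complain to ___ about the contract?

to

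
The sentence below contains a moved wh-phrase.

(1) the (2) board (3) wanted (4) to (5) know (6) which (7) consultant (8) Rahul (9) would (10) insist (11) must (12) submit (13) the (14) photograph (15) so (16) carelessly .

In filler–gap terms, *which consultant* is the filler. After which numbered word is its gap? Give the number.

10

Before movement: Rahul would insist which consultant must submit the photograph so carelessly.
'which consultant' functions as the subject of the clause embedded under 'insist'. Wh-movement fronts it, leaving a gap right after 'insist':
The board wanted to know which consultant Rahul would insist ___ must submit the photograph so carelessly.
'insist' is word 10.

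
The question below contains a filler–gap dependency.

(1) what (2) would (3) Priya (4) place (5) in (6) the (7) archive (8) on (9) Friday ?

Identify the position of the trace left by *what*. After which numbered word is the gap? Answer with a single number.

4

In situ: Priya would place what in the archive on Friday.
'what' is the direct object of 'place'. Wh-movement fronts it, leaving a gap right after 'place':
What would Priya place ___ in the archive on Friday?
'place' is word 4.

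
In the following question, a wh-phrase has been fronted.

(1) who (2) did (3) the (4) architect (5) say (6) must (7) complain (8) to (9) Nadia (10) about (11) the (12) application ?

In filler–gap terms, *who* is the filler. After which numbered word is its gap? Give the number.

5

Pre-movement form: The architect did say who must complain to Nadia about the application.
The filler 'who' is interpreted as the subject of the clause embedded under 'say'. It moves to the left edge, and the trace sits right after 'say':
Who did the architect say ___ must complain to Nadia about the application?
'say' is word 5.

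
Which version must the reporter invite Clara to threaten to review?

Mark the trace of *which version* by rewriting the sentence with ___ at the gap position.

Which version must the reporter invite Clara to threaten to review ___?

Underlying clause: The reporter must invite Clara to threaten to review which version.
'which version' functions as the direct object of 'review'. The gap is right after 'review'.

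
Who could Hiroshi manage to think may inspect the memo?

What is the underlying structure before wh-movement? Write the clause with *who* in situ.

'who' functions as the subject of the clause embedded under 'think'. Wh-movement fronts it, leaving a gap right after 'think':
Who could Hiroshi manage to think ___ may inspect the memo?

Hiroshi could manage to think who may inspect the memo.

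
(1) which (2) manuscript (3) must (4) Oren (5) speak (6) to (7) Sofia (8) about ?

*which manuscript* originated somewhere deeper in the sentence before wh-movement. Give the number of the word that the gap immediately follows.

8

Underlying clause: Oren must speak to Sofia about which manuscript.
'which manuscript' is the object of the preposition 'about'. Fronting leaves a gap immediately after 'about':
Which manuscript must Oren speak to Sofia about ___?
'about' is word 8.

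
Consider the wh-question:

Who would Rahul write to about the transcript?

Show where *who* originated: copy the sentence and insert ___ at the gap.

Who would Rahul write to ___ about the transcript?

Underlying clause: Rahul would write to who about the transcript.
The filler 'who' is interpreted as the object of the preposition 'to'. The gap is right after 'to'.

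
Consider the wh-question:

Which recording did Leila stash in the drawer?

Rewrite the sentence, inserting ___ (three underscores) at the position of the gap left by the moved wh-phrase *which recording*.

Pre-movement form: Leila did stash which recording in the drawer.
The filler 'which recording' is interpreted as the direct object of 'stash'. The gap is right after 'stash'.

Which recording did Leila stash ___ in the drawer?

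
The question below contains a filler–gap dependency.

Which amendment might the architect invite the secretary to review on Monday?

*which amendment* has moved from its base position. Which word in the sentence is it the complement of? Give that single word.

Pre-movement form: The architect might invite the secretary to review which amendment on Monday.
'which amendment' is the direct object of 'review'. Wh-movement fronts it, leaving a gap right after 'review':
Which amendment might the architect invite the secretary to review ___ on Monday?

review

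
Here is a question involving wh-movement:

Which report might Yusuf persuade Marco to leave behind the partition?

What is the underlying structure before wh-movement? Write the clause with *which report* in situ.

'which report' functions as the direct object of 'leave'. Fronting leaves a gap immediately after 'leave':
Which report might Yusuf persuade Marco to leave ___ behind the partition?

Yusuf might persuade Marco to leave which report behind the partition.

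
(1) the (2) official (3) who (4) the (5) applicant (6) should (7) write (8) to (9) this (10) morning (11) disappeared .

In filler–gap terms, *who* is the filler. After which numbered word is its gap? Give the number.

'who' is the object of the preposition 'to'. It moves to the left edge, and the trace sits right after 'to':
The official who the applicant should write to ___ this morning disappeared.
'to' is word 8.

8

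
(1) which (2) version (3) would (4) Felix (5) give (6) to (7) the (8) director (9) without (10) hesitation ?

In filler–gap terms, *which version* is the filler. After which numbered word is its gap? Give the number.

Before movement: Felix would give which version to the director without hesitation.
'which version' is the direct object of 'give'. Fronting leaves a gap immediately after 'give':
Which version would Felix give ___ to the director without hesitation?
'give' is word 5.

5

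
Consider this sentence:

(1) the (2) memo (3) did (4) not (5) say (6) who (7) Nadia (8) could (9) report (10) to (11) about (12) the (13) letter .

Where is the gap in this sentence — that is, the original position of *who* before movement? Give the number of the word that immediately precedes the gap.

In situ: Nadia could report to who about the letter.
'who' is the object of the preposition 'to'. Fronting leaves a gap immediately after 'to':
The memo did not say who Nadia could report to ___ about the letter.
'to' is word 10.

10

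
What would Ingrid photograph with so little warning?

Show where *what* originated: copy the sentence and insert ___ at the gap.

Underlying clause: Ingrid would photograph what with so little warning.
'what' functions as the direct object of 'photograph'. The gap is right after 'photograph'.

What would Ingrid photograph ___ with so little warning?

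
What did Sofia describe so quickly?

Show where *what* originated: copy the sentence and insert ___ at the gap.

What did Sofia describe ___ so quickly?

Pre-movement form: Sofia did describe what so quickly.
'what' functions as the direct object of 'describe'. The gap is right after 'describe'.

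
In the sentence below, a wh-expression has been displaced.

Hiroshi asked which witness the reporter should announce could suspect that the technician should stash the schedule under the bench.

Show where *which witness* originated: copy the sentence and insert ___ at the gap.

Before movement: The reporter should announce which witness could suspect that the technician should stash the schedule under the bench.
The filler 'which witness' is interpreted as the subject of the clause embedded under 'announce'. The gap is right after 'announce'.

Hiroshi asked which witness the reporter should announce ___ could suspect that the technician should stash the schedule under the bench.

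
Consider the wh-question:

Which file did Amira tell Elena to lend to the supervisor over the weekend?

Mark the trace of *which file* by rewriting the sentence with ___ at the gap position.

Which file did Amira tell Elena to lend ___ to the supervisor over the weekend?

Underlying clause: Amira did tell Elena to lend which file to the supervisor over the weekend.
'which file' functions as the direct object of 'lend'. The gap is right after 'lend'.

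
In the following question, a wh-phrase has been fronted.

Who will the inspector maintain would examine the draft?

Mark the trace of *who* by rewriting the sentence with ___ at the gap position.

In situ: The inspector will maintain who would examine the draft.
The filler 'who' is interpreted as the subject of the clause embedded under 'maintain'. The gap is right after 'maintain'.

Who will the inspector maintain ___ would examine the draft?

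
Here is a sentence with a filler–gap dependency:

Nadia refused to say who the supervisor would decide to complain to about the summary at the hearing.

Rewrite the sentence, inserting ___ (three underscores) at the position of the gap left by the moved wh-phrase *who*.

Underlying clause: The supervisor would decide to complain to who about the summary at the hearing.
'who' functions as the object of the preposition 'to'. The gap is right after 'to'.

Nadia refused to say who the supervisor would decide to complain to ___ about the summary at the hearing.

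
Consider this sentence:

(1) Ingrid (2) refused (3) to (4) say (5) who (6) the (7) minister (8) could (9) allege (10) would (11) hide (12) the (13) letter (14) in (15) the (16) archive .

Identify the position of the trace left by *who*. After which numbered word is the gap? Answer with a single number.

Before movement: The minister could allege who would hide the letter in the archive.
The filler 'who' is interpreted as the subject of the clause embedded under 'allege'. Wh-movement fronts it, leaving a gap right after 'allege':
Ingrid refused to say who the minister could allege ___ would hide the letter in the archive.
'allege' is word 9.

9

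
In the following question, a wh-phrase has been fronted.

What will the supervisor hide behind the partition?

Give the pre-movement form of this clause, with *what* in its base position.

The supervisor will hide what behind the partition.

'what' functions as the direct object of 'hide'. Fronting leaves a gap immediately after 'hide':
What will the supervisor hide ___ behind the partition?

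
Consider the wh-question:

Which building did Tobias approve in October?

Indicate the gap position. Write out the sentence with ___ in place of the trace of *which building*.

Pre-movement form: Tobias did approve which building in October.
'which building' is the direct object of 'approve'. The gap is right after 'approve'.

Which building did Tobias approve ___ in October?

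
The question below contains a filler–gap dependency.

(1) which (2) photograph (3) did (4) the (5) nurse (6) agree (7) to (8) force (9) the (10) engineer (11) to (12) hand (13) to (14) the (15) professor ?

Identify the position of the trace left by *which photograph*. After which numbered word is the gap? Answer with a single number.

12

Underlying clause: The nurse did agree to force the engineer to hand which photograph to the professor.
'which photograph' functions as the direct object of 'hand'. Wh-movement fronts it, leaving a gap right after 'hand':
Which photograph did the nurse agree to force the engineer to hand ___ to the professor?
'hand' is word 12.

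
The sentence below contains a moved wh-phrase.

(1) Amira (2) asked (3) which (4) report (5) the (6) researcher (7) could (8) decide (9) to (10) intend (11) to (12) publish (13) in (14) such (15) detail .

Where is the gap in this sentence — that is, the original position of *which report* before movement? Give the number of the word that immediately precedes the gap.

Underlying clause: The researcher could decide to intend to publish which report in such detail.
'which report' is the direct object of 'publish'. Wh-movement fronts it, leaving a gap right after 'publish':
Amira asked which report the researcher could decide to intend to publish ___ in such detail.
'publish' is word 12.

12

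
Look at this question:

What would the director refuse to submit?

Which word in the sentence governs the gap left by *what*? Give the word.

submit

Before movement: The director would refuse to submit what.
'what' functions as the direct object of 'submit'. Wh-movement fronts it, leaving a gap right after 'submit':
What would the director refuse to submit ___?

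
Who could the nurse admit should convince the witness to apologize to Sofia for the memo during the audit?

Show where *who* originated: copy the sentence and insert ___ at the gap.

Before movement: The nurse could admit who should convince the witness to apologize to Sofia for the memo during the audit.
'who' is the subject of the clause embedded under 'admit'. The gap is right after 'admit'.

Who could the nurse admit ___ should convince the witness to apologize to Sofia for the memo during the audit?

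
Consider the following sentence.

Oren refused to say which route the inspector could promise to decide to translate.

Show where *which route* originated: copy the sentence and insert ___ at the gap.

Oren refused to say which route the inspector could promise to decide to translate ___.

Underlying clause: The inspector could promise to decide to translate which route.
'which route' is the direct object of 'translate'. The gap is right after 'translate'.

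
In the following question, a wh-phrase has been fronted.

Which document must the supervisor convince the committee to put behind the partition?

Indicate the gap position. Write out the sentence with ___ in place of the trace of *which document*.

Pre-movement form: The supervisor must convince the committee to put which document behind the partition.
'which document' is the direct object of 'put'. The gap is right after 'put'.

Which document must the supervisor convince the committee to put ___ behind the partition?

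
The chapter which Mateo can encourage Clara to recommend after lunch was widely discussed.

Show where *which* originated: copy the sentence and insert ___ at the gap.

'which' is the direct object of 'recommend'. The gap is right after 'recommend'.

The chapter which Mateo can encourage Clara to recommend ___ after lunch was widely discussed.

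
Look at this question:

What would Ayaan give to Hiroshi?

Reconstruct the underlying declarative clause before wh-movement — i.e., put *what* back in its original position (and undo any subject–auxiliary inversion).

Ayaan would give what to Hiroshi.

'what' is the direct object of 'give'. Wh-movement fronts it, leaving a gap right after 'give':
What would Ayaan give ___ to Hiroshi?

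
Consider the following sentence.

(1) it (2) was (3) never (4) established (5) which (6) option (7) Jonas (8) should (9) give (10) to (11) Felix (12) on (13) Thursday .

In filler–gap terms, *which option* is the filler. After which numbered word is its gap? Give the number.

Pre-movement form: Jonas should give which option to Felix on Thursday.
'which option' functions as the direct object of 'give'. It moves to the left edge, and the trace sits right after 'give':
It was never established which option Jonas should give ___ to Felix on Thursday.
'give' is word 9.

9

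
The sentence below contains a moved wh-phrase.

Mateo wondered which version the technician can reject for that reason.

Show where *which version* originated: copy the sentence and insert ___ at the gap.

Mateo wondered which version the technician can reject ___ for that reason.

Pre-movement form: The technician can reject which version for that reason.
'which version' functions as the direct object of 'reject'. The gap is right after 'reject'.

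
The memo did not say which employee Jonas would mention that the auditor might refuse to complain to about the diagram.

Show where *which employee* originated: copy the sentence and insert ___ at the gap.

The memo did not say which employee Jonas would mention that the auditor might refuse to complain to ___ about the diagram.

In situ: Jonas would mention that the auditor might refuse to complain to which employee about the diagram.
The filler 'which employee' is interpreted as the object of the preposition 'to'. The gap is right after 'to'.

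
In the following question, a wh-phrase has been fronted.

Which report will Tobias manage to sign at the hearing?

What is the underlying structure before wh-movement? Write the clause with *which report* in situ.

'which report' is the direct object of 'sign'. It moves to the left edge, and the trace sits right after 'sign':
Which report will Tobias manage to sign ___ at the hearing?

Tobias will manage to sign which report at the hearing.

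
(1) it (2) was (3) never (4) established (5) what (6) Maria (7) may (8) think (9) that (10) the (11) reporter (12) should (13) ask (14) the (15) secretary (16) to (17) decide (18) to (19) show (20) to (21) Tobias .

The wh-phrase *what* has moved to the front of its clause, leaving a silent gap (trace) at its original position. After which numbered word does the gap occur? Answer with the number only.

19

Underlying clause: Maria may think that the reporter should ask the secretary to decide to show what to Tobias.
'what' functions as the direct object of 'show'. It moves to the left edge, and the trace sits right after 'show':
It was never established what Maria may think that the reporter should ask the secretary to decide to show ___ to Tobias.
'show' is word 19.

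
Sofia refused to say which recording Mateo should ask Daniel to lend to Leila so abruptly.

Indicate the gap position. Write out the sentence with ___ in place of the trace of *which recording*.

Before movement: Mateo should ask Daniel to lend which recording to Leila so abruptly.
'which recording' is the direct object of 'lend'. The gap is right after 'lend'.

Sofia refused to say which recording Mateo should ask Daniel to lend ___ to Leila so abruptly.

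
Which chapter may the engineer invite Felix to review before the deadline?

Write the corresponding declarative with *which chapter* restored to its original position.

The filler 'which chapter' is interpreted as the direct object of 'review'. Fronting leaves a gap immediately after 'review':
Which chapter may the engineer invite Felix to review ___ before the deadline?

The engineer may invite Felix to review which chapter before the deadline.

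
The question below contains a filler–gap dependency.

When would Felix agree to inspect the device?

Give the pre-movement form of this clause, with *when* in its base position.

The filler 'when' is interpreted as the temporal adjunct. It moves to the left edge, and the trace sits right after 'device':
When would Felix agree to inspect the device ___?

Felix would agree to inspect the device when.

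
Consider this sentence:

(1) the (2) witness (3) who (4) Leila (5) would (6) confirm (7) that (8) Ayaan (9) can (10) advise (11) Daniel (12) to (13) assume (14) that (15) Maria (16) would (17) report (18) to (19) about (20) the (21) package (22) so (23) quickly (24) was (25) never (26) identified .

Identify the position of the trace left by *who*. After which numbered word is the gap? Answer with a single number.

18

The filler 'who' is interpreted as the object of the preposition 'to'. Wh-movement fronts it, leaving a gap right after 'to':
The witness who Leila would confirm that Ayaan can advise Daniel to assume that Maria would report to ___ about the package so quickly was never identified.
'to' is word 18.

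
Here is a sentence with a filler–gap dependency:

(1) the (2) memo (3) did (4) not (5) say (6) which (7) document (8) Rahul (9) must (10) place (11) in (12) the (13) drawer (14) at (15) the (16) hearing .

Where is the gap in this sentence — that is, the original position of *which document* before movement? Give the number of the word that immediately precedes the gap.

Before movement: Rahul must place which document in the drawer at the hearing.
'which document' functions as the direct object of 'place'. It moves to the left edge, and the trace sits right after 'place':
The memo did not say which document Rahul must place ___ in the drawer at the hearing.
'place' is word 10.

10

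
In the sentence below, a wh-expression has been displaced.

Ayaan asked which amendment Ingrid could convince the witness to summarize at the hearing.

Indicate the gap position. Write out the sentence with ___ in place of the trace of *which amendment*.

In situ: Ingrid could convince the witness to summarize which amendment at the hearing.
'which amendment' functions as the direct object of 'summarize'. The gap is right after 'summarize'.

Ayaan asked which amendment Ingrid could convince the witness to summarize ___ at the hearing.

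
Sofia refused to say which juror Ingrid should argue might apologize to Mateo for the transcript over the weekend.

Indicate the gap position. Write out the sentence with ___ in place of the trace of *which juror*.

In situ: Ingrid should argue which juror might apologize to Mateo for the transcript over the weekend.
'which juror' functions as the subject of the clause embedded under 'argue'. The gap is right after 'argue'.

Sofia refused to say which juror Ingrid should argue ___ might apologize to Mateo for the transcript over the weekend.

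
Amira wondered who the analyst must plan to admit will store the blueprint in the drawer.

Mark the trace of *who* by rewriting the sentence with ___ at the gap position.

In situ: The analyst must plan to admit who will store the blueprint in the drawer.
The filler 'who' is interpreted as the subject of the clause embedded under 'admit'. The gap is right after 'admit'.

Amira wondered who the analyst must plan to admit ___ will store the blueprint in the drawer.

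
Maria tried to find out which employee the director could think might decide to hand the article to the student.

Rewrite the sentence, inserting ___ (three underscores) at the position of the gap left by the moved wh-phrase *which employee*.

Before movement: The director could think which employee might decide to hand the article to the student.
The filler 'which employee' is interpreted as the subject of the clause embedded under 'think'. The gap is right after 'think'.

Maria tried to find out which employee the director could think ___ might decide to hand the article to the student.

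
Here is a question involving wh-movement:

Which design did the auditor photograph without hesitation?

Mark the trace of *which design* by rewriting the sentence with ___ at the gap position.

Which design did the auditor photograph ___ without hesitation?

Pre-movement form: The auditor did photograph which design without hesitation.
'which design' is the direct object of 'photograph'. The gap is right after 'photograph'.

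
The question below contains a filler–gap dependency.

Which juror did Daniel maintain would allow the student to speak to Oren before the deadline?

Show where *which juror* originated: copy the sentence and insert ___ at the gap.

Which juror did Daniel maintain ___ would allow the student to speak to Oren before the deadline?

In situ: Daniel did maintain which juror would allow the student to speak to Oren before the deadline.
The filler 'which juror' is interpreted as the subject of the clause embedded under 'maintain'. The gap is right after 'maintain'.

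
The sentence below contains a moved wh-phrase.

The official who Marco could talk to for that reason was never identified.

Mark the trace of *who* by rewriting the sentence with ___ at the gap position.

The official who Marco could talk to ___ for that reason was never identified.

The filler 'who' is interpreted as the object of the preposition 'to'. The gap is right after 'to'.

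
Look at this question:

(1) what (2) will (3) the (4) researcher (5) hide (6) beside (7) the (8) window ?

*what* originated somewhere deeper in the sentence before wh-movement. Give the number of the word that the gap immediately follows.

5

Pre-movement form: The researcher will hide what beside the window.
'what' functions as the direct object of 'hide'. It moves to the left edge, and the trace sits right after 'hide':
What will the researcher hide ___ beside the window?
'hide' is word 5.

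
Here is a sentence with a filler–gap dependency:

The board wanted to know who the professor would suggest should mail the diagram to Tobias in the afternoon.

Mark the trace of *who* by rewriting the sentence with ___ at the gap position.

In situ: The professor would suggest who should mail the diagram to Tobias in the afternoon.
'who' is the subject of the clause embedded under 'suggest'. The gap is right after 'suggest'.

The board wanted to know who the professor would suggest ___ should mail the diagram to Tobias in the afternoon.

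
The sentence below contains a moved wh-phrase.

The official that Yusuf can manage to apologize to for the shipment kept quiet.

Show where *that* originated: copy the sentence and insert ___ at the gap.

The official that Yusuf can manage to apologize to ___ for the shipment kept quiet.

'that' functions as the object of the preposition 'to'. The gap is right after 'to'.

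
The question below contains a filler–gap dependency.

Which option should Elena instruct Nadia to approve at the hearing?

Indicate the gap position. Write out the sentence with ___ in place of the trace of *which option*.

Pre-movement form: Elena should instruct Nadia to approve which option at the hearing.
The filler 'which option' is interpreted as the direct object of 'approve'. The gap is right after 'approve'.

Which option should Elena instruct Nadia to approve ___ at the hearing?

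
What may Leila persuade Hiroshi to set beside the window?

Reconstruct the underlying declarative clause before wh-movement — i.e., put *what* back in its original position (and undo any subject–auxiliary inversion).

The filler 'what' is interpreted as the direct object of 'set'. It moves to the left edge, and the trace sits right after 'set':
What may Leila persuade Hiroshi to set ___ beside the window?

Leila may persuade Hiroshi to set what beside the window.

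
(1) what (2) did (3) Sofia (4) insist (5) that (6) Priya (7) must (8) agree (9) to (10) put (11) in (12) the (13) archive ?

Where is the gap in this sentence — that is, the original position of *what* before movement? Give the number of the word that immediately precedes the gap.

10

Before movement: Sofia did insist that Priya must agree to put what in the archive.
'what' is the direct object of 'put'. Wh-movement fronts it, leaving a gap right after 'put':
What did Sofia insist that Priya must agree to put ___ in the archive?
'put' is word 10.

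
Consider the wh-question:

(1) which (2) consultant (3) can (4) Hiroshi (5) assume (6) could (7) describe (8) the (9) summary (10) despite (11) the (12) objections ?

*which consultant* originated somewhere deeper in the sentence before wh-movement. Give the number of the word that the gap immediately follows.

5

Pre-movement form: Hiroshi can assume which consultant could describe the summary despite the objections.
'which consultant' functions as the subject of the clause embedded under 'assume'. Wh-movement fronts it, leaving a gap right after 'assume':
Which consultant can Hiroshi assume ___ could describe the summary despite the objections?
'assume' is word 5.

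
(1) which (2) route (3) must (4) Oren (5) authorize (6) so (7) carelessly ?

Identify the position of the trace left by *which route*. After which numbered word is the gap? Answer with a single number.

In situ: Oren must authorize which route so carelessly.
'which route' is the direct object of 'authorize'. Fronting leaves a gap immediately after 'authorize':
Which route must Oren authorize ___ so carelessly?
'authorize' is word 5.

5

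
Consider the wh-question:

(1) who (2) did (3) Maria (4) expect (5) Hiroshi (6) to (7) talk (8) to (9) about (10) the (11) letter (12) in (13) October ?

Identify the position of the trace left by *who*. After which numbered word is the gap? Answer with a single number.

Pre-movement form: Maria did expect Hiroshi to talk to who about the letter in October.
The filler 'who' is interpreted as the object of the preposition 'to'. Fronting leaves a gap immediately after 'to':
Who did Maria expect Hiroshi to talk to ___ about the letter in October?
'to' is word 8.

8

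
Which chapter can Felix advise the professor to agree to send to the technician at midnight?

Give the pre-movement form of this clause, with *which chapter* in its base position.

Felix can advise the professor to agree to send which chapter to the technician at midnight.

The filler 'which chapter' is interpreted as the direct object of 'send'. Wh-movement fronts it, leaving a gap right after 'send':
Which chapter can Felix advise the professor to agree to send ___ to the technician at midnight?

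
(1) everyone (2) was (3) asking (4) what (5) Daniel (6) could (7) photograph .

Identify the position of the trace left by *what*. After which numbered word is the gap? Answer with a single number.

7

Underlying clause: Daniel could photograph what.
The filler 'what' is interpreted as the direct object of 'photograph'. It moves to the left edge, and the trace sits right after 'photograph':
Everyone was asking what Daniel could photograph ___.
'photograph' is word 7.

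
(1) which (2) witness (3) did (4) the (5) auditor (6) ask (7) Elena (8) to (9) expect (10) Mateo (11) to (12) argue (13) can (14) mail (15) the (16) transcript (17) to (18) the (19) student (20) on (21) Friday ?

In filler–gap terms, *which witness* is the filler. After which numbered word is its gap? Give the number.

Before movement: The auditor did ask Elena to expect Mateo to argue which witness can mail the transcript to the student on Friday.
The filler 'which witness' is interpreted as the subject of the clause embedded under 'argue'. Fronting leaves a gap immediately after 'argue':
Which witness did the auditor ask Elena to expect Mateo to argue ___ can mail the transcript to the student on Friday?
'argue' is word 12.

12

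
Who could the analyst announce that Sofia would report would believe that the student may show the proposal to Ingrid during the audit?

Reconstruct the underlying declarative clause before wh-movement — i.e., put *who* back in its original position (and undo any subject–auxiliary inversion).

The analyst could announce that Sofia would report who would believe that the student may show the proposal to Ingrid during the audit.

'who' is the subject of the clause embedded under 'report'. Fronting leaves a gap immediately after 'report':
Who could the analyst announce that Sofia would report ___ would believe that the student may show the proposal to Ingrid during the audit?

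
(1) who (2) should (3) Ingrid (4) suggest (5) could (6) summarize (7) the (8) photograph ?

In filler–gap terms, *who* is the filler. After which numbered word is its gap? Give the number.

4

In situ: Ingrid should suggest who could summarize the photograph.
'who' is the subject of the clause embedded under 'suggest'. It moves to the left edge, and the trace sits right after 'suggest':
Who should Ingrid suggest ___ could summarize the photograph?
'suggest' is word 4.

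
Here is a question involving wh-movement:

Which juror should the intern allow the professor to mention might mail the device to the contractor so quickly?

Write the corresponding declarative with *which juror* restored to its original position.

'which juror' is the subject of the clause embedded under 'mention'. It moves to the left edge, and the trace sits right after 'mention':
Which juror should the intern allow the professor to mention ___ might mail the device to the contractor so quickly?

The intern should allow the professor to mention which juror might mail the device to the contractor so quickly.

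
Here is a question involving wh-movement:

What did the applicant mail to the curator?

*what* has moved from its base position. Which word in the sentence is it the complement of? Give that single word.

Before movement: The applicant did mail what to the curator.
'what' is the direct object of 'mail'. It moves to the left edge, and the trace sits right after 'mail':
What did the applicant mail ___ to the curator?

mail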